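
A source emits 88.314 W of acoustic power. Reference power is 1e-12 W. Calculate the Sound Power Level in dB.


Given values:
  W = 88.314 W
  W_ref = 1e-12 W
Formula: SWL = 10 * log10(W / W_ref)
Compute ratio: W / W_ref = 88314000000000
Compute log10: log10(88314000000000) = 13.94603
Multiply: SWL = 10 * 13.94603 = 139.46

139.46 dB


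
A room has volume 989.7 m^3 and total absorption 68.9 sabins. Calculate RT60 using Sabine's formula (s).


Given values:
  V = 989.7 m^3
  A = 68.9 sabins
Formula: RT60 = 0.161 * V / A
Numerator: 0.161 * 989.7 = 159.3417
RT60 = 159.3417 / 68.9 = 2.313

2.313 s


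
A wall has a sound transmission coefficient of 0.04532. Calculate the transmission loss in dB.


Given values:
  tau = 0.04532
Formula: TL = 10 * log10(1 / tau)
Compute 1 / tau = 1 / 0.04532 = 22.0653
Compute log10(22.0653) = 1.34371
TL = 10 * 1.34371 = 13.44

13.44 dB


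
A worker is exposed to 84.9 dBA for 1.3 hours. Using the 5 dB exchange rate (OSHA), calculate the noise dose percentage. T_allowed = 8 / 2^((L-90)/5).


Given values:
  L = 84.9 dBA, T = 1.3 hours
Formula: T_allowed = 8 / 2^((L - 90) / 5)
Compute exponent: (84.9 - 90) / 5 = -1.02
Compute 2^(-1.02) = 0.493116
T_allowed = 8 / 0.493116 = 16.223363 hours
Dose = (T / T_allowed) * 100
Dose = (1.3 / 16.223363) * 100 = 8.01

8.01 %


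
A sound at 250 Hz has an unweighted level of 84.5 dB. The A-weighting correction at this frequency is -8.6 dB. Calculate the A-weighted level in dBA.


Given values:
  SPL = 84.5 dB
  A-weighting at 250 Hz = -8.6 dB
Formula: L_A = SPL + A_weight
L_A = 84.5 + (-8.6)
L_A = 75.9

75.9 dBA


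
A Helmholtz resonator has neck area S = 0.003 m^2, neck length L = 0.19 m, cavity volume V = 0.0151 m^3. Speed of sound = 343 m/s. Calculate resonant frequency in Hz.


Given values:
  S = 0.003 m^2, L = 0.19 m, V = 0.0151 m^3, c = 343 m/s
Formula: f = (c / (2*pi)) * sqrt(S / (V * L))
Compute V * L = 0.0151 * 0.19 = 0.002869
Compute S / (V * L) = 0.003 / 0.002869 = 1.0457
Compute sqrt(1.0457) = 1.022595
Compute c / (2*pi) = 343 / 6.283185 = 54.590148
f = 54.590148 * 1.022595 = 55.82

55.82 Hz


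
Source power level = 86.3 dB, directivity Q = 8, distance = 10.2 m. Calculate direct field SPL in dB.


Given values:
  Lw = 86.3 dB, Q = 8, r = 10.2 m
Formula: SPL = Lw + 10 * log10(Q / (4 * pi * r^2))
Compute 4 * pi * r^2 = 4 * pi * 10.2^2 = 1307.4052
Compute Q / denom = 8 / 1307.4052 = 0.00611899
Compute 10 * log10(0.00611899) = -22.1332
SPL = 86.3 + (-22.1332) = 64.17

64.17 dB


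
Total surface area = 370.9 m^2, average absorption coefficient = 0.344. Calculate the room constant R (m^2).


Given values:
  S = 370.9 m^2, alpha = 0.344
Formula: R = S * alpha / (1 - alpha)
Numerator: 370.9 * 0.344 = 127.5896
Denominator: 1 - 0.344 = 0.656
R = 127.5896 / 0.656 = 194.5

194.5 m^2


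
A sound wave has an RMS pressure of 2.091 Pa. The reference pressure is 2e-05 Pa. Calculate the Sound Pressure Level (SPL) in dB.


Given values:
  p = 2.091 Pa
  p_ref = 2e-05 Pa
Formula: SPL = 20 * log10(p / p_ref)
Compute ratio: p / p_ref = 2.091 / 2e-05 = 104550
Compute log10: log10(104550) = 5.019324
Multiply: SPL = 20 * 5.019324 = 100.39

100.39 dB


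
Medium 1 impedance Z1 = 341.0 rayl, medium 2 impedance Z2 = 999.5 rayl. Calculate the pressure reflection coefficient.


Given values:
  Z1 = 341.0 rayl, Z2 = 999.5 rayl
Formula: R = (Z2 - Z1) / (Z2 + Z1)
Numerator: Z2 - Z1 = 999.5 - 341.0 = 658.5
Denominator: Z2 + Z1 = 999.5 + 341.0 = 1340.5
R = 658.5 / 1340.5 = 0.4912

0.4912


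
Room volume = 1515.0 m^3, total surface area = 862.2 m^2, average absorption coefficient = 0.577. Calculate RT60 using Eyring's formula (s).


Given values:
  V = 1515.0 m^3, S = 862.2 m^2, alpha = 0.577
Formula: RT60 = 0.161 * V / (-S * ln(1 - alpha))
Compute ln(1 - 0.577) = ln(0.423) = -0.860383
Denominator: -862.2 * -0.860383 = 741.8222
Numerator: 0.161 * 1515.0 = 243.915
RT60 = 243.915 / 741.8222 = 0.329

0.329 s


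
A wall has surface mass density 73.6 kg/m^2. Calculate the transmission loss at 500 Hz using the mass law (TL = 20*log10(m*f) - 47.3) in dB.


Given values:
  m = 73.6 kg/m^2, f = 500 Hz
Formula: TL = 20 * log10(m * f) - 47.3
Compute m * f = 73.6 * 500 = 36800.0
Compute log10(36800.0) = 4.565848
Compute 20 * 4.565848 = 91.317
TL = 91.317 - 47.3 = 44.02

44.02 dB


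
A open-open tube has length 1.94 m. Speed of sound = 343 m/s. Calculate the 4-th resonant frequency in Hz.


Given values:
  Tube type: open-open, L = 1.94 m, c = 343 m/s, n = 4
Formula: f_n = n * c / (2 * L)
Compute 2 * L = 2 * 1.94 = 3.88
f = 4 * 343 / 3.88
f = 353.61

353.61 Hz


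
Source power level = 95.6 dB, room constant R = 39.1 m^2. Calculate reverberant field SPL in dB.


Given values:
  Lw = 95.6 dB, R = 39.1 m^2
Formula: SPL = Lw + 10 * log10(4 / R)
Compute 4 / R = 4 / 39.1 = 0.102302
Compute 10 * log10(0.102302) = -9.9012
SPL = 95.6 + (-9.9012) = 85.7

85.7 dB


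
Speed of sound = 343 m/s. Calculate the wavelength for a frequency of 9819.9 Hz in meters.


Given values:
  c = 343 m/s, f = 9819.9 Hz
Formula: lambda = c / f
lambda = 343 / 9819.9
lambda = 0.0349

0.0349 m


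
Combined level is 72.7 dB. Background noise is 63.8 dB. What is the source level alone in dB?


Given values:
  L_total = 72.7 dB, L_bg = 63.8 dB
Formula: L_source = 10 * log10(10^(L_total/10) - 10^(L_bg/10))
Convert to linear:
  10^(72.7/10) = 18620871.3666
  10^(63.8/10) = 2398832.919
Difference: 18620871.3666 - 2398832.919 = 16222038.4476
L_source = 10 * log10(16222038.4476) = 72.1

72.1 dB


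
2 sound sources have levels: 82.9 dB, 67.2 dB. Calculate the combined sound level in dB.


Formula: L_total = 10 * log10( sum(10^(Li/10)) )
  Source 1: 10^(82.9/10) = 194984459.9758
  Source 2: 10^(67.2/10) = 5248074.6025
Sum of linear values = 200232534.5783
L_total = 10 * log10(200232534.5783) = 83.02

83.02 dB


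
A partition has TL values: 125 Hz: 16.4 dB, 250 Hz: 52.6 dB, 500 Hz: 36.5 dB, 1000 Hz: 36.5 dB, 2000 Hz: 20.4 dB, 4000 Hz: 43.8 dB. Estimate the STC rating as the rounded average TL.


Given TL values at each frequency:
  125 Hz: 16.4 dB
  250 Hz: 52.6 dB
  500 Hz: 36.5 dB
  1000 Hz: 36.5 dB
  2000 Hz: 20.4 dB
  4000 Hz: 43.8 dB
Formula: STC ~ round(average of TL values)
Sum = 16.4 + 52.6 + 36.5 + 36.5 + 20.4 + 43.8 = 206.2
Average = 206.2 / 6 = 34.37
Rounded: 34

34


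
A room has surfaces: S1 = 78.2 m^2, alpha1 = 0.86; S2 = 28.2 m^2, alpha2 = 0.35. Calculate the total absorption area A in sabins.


Given surfaces:
  Surface 1: 78.2 * 0.86 = 67.252
  Surface 2: 28.2 * 0.35 = 9.87
Formula: A = sum(Si * alpha_i)
A = 67.252 + 9.87
A = 77.12

77.12 sabins


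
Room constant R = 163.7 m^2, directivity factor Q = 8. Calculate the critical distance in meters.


Given values:
  R = 163.7 m^2, Q = 8
Formula: d_c = 0.141 * sqrt(Q * R)
Compute Q * R = 8 * 163.7 = 1309.6
Compute sqrt(1309.6) = 36.1884
d_c = 0.141 * 36.1884 = 5.103

5.103 m


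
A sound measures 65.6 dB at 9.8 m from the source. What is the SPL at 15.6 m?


Given values:
  SPL1 = 65.6 dB, r1 = 9.8 m, r2 = 15.6 m
Formula: SPL2 = SPL1 - 20 * log10(r2 / r1)
Compute ratio: r2 / r1 = 15.6 / 9.8 = 1.5918
Compute log10: log10(1.5918) = 0.201889
Compute drop: 20 * 0.201889 = 4.0378
SPL2 = 65.6 - 4.0378 = 61.56

61.56 dB


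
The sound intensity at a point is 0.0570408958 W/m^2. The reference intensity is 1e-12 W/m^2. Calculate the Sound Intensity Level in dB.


Given values:
  I = 0.0570408958 W/m^2
  I_ref = 1e-12 W/m^2
Formula: SIL = 10 * log10(I / I_ref)
Compute ratio: I / I_ref = 57040895800
Compute log10: log10(57040895800) = 10.756186
Multiply: SIL = 10 * 10.756186 = 107.56

107.56 dB


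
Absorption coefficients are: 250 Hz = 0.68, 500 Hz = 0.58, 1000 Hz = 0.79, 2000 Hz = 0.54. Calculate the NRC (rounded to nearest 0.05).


Given values:
  a_250 = 0.68, a_500 = 0.58
  a_1000 = 0.79, a_2000 = 0.54
Formula: NRC = (a250 + a500 + a1000 + a2000) / 4
Sum = 0.68 + 0.58 + 0.79 + 0.54 = 2.59
NRC = 2.59 / 4 = 0.6475
Rounded to nearest 0.05: 0.65

0.65


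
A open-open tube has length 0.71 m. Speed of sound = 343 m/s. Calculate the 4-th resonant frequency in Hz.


Given values:
  Tube type: open-open, L = 0.71 m, c = 343 m/s, n = 4
Formula: f_n = n * c / (2 * L)
Compute 2 * L = 2 * 0.71 = 1.42
f = 4 * 343 / 1.42
f = 966.2

966.2 Hz


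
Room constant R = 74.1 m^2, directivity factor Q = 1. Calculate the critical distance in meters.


Given values:
  R = 74.1 m^2, Q = 1
Formula: d_c = 0.141 * sqrt(Q * R)
Compute Q * R = 1 * 74.1 = 74.1
Compute sqrt(74.1) = 8.6081
d_c = 0.141 * 8.6081 = 1.214

1.214 m


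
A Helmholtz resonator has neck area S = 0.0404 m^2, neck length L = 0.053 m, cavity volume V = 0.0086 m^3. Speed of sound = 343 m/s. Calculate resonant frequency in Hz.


Given values:
  S = 0.0404 m^2, L = 0.053 m, V = 0.0086 m^3, c = 343 m/s
Formula: f = (c / (2*pi)) * sqrt(S / (V * L))
Compute V * L = 0.0086 * 0.053 = 0.0004558
Compute S / (V * L) = 0.0404 / 0.0004558 = 88.6354
Compute sqrt(88.6354) = 9.414638
Compute c / (2*pi) = 343 / 6.283185 = 54.590148
f = 54.590148 * 9.414638 = 513.95

513.95 Hz


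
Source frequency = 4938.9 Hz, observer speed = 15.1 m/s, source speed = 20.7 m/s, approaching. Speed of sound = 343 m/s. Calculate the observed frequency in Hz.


Given values:
  f_s = 4938.9 Hz, v_o = 15.1 m/s, v_s = 20.7 m/s
  Direction: approaching
Formula: f_o = f_s * (c + v_o) / (c - v_s)
Numerator: c + v_o = 343 + 15.1 = 358.1
Denominator: c - v_s = 343 - 20.7 = 322.3
f_o = 4938.9 * 358.1 / 322.3 = 5487.5

5487.5 Hz


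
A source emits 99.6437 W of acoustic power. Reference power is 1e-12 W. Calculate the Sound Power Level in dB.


Given values:
  W = 99.6437 W
  W_ref = 1e-12 W
Formula: SWL = 10 * log10(W / W_ref)
Compute ratio: W / W_ref = 99643700000000
Compute log10: log10(99643700000000) = 13.99845
Multiply: SWL = 10 * 13.99845 = 139.98

139.98 dB


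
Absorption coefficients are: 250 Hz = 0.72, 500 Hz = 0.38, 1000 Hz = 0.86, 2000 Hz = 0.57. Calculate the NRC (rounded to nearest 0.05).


Given values:
  a_250 = 0.72, a_500 = 0.38
  a_1000 = 0.86, a_2000 = 0.57
Formula: NRC = (a250 + a500 + a1000 + a2000) / 4
Sum = 0.72 + 0.38 + 0.86 + 0.57 = 2.53
NRC = 2.53 / 4 = 0.6325
Rounded to nearest 0.05: 0.65

0.65


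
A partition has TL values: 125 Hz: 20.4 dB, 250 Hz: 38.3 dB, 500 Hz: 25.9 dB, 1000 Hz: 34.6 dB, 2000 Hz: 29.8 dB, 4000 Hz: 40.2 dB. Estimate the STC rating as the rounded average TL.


Given TL values at each frequency:
  125 Hz: 20.4 dB
  250 Hz: 38.3 dB
  500 Hz: 25.9 dB
  1000 Hz: 34.6 dB
  2000 Hz: 29.8 dB
  4000 Hz: 40.2 dB
Formula: STC ~ round(average of TL values)
Sum = 20.4 + 38.3 + 25.9 + 34.6 + 29.8 + 40.2 = 189.2
Average = 189.2 / 6 = 31.53
Rounded: 32

32


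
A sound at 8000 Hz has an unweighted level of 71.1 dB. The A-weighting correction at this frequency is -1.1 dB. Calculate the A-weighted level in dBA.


Given values:
  SPL = 71.1 dB
  A-weighting at 8000 Hz = -1.1 dB
Formula: L_A = SPL + A_weight
L_A = 71.1 + (-1.1)
L_A = 70.0

70.0 dBA


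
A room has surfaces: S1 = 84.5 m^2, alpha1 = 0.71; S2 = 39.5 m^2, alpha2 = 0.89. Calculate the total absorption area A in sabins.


Given surfaces:
  Surface 1: 84.5 * 0.71 = 59.995
  Surface 2: 39.5 * 0.89 = 35.155
Formula: A = sum(Si * alpha_i)
A = 59.995 + 35.155
A = 95.15

95.15 sabins


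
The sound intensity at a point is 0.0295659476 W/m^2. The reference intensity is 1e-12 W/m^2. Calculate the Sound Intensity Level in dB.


Given values:
  I = 0.0295659476 W/m^2
  I_ref = 1e-12 W/m^2
Formula: SIL = 10 * log10(I / I_ref)
Compute ratio: I / I_ref = 29565947600
Compute log10: log10(29565947600) = 10.470792
Multiply: SIL = 10 * 10.470792 = 104.71

104.71 dB


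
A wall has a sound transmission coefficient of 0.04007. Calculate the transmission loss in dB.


Given values:
  tau = 0.04007
Formula: TL = 10 * log10(1 / tau)
Compute 1 / tau = 1 / 0.04007 = 24.9563
Compute log10(24.9563) = 1.39718
TL = 10 * 1.39718 = 13.97

13.97 dB


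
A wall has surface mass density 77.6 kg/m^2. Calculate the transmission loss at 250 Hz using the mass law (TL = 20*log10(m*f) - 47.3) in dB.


Given values:
  m = 77.6 kg/m^2, f = 250 Hz
Formula: TL = 20 * log10(m * f) - 47.3
Compute m * f = 77.6 * 250 = 19400.0
Compute log10(19400.0) = 4.287802
Compute 20 * 4.287802 = 85.756
TL = 85.756 - 47.3 = 38.46

38.46 dB


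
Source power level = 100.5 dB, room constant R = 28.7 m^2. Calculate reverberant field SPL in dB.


Given values:
  Lw = 100.5 dB, R = 28.7 m^2
Formula: SPL = Lw + 10 * log10(4 / R)
Compute 4 / R = 4 / 28.7 = 0.139373
Compute 10 * log10(0.139373) = -8.5582
SPL = 100.5 + (-8.5582) = 91.94

91.94 dB


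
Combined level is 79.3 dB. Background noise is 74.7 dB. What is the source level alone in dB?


Given values:
  L_total = 79.3 dB, L_bg = 74.7 dB
Formula: L_source = 10 * log10(10^(L_total/10) - 10^(L_bg/10))
Convert to linear:
  10^(79.3/10) = 85113803.8202
  10^(74.7/10) = 29512092.2667
Difference: 85113803.8202 - 29512092.2667 = 55601711.5535
L_source = 10 * log10(55601711.5535) = 77.45

77.45 dB


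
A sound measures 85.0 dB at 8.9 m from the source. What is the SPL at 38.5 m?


Given values:
  SPL1 = 85.0 dB, r1 = 8.9 m, r2 = 38.5 m
Formula: SPL2 = SPL1 - 20 * log10(r2 / r1)
Compute ratio: r2 / r1 = 38.5 / 8.9 = 4.3258
Compute log10: log10(4.3258) = 0.636066
Compute drop: 20 * 0.636066 = 12.7213
SPL2 = 85.0 - 12.7213 = 72.28

72.28 dB


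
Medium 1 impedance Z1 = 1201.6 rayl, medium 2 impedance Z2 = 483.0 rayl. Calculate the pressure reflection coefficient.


Given values:
  Z1 = 1201.6 rayl, Z2 = 483.0 rayl
Formula: R = (Z2 - Z1) / (Z2 + Z1)
Numerator: Z2 - Z1 = 483.0 - 1201.6 = -718.6
Denominator: Z2 + Z1 = 483.0 + 1201.6 = 1684.6
R = -718.6 / 1684.6 = -0.4266

-0.4266


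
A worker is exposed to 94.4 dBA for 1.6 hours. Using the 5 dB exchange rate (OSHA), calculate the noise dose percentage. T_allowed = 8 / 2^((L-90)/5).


Given values:
  L = 94.4 dBA, T = 1.6 hours
Formula: T_allowed = 8 / 2^((L - 90) / 5)
Compute exponent: (94.4 - 90) / 5 = 0.88
Compute 2^(0.88) = 1.840375
T_allowed = 8 / 1.840375 = 4.34694 hours
Dose = (T / T_allowed) * 100
Dose = (1.6 / 4.34694) * 100 = 36.81

36.81 %


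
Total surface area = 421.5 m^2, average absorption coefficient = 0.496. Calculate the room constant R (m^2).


Given values:
  S = 421.5 m^2, alpha = 0.496
Formula: R = S * alpha / (1 - alpha)
Numerator: 421.5 * 0.496 = 209.064
Denominator: 1 - 0.496 = 0.504
R = 209.064 / 0.504 = 414.81

414.81 m^2


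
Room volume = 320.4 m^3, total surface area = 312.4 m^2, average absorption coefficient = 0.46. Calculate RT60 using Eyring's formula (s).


Given values:
  V = 320.4 m^3, S = 312.4 m^2, alpha = 0.46
Formula: RT60 = 0.161 * V / (-S * ln(1 - alpha))
Compute ln(1 - 0.46) = ln(0.54) = -0.616186
Denominator: -312.4 * -0.616186 = 192.4965
Numerator: 0.161 * 320.4 = 51.5844
RT60 = 51.5844 / 192.4965 = 0.268

0.268 s


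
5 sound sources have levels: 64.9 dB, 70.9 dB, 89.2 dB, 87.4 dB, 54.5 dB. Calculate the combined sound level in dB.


Formula: L_total = 10 * log10( sum(10^(Li/10)) )
  Source 1: 10^(64.9/10) = 3090295.4325
  Source 2: 10^(70.9/10) = 12302687.7081
  Source 3: 10^(89.2/10) = 831763771.1027
  Source 4: 10^(87.4/10) = 549540873.8576
  Source 5: 10^(54.5/10) = 281838.2931
Sum of linear values = 1396979466.394
L_total = 10 * log10(1396979466.394) = 91.45

91.45 dB


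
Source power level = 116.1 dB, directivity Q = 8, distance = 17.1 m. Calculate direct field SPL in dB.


Given values:
  Lw = 116.1 dB, Q = 8, r = 17.1 m
Formula: SPL = Lw + 10 * log10(Q / (4 * pi * r^2))
Compute 4 * pi * r^2 = 4 * pi * 17.1^2 = 3674.5324
Compute Q / denom = 8 / 3674.5324 = 0.00217715
Compute 10 * log10(0.00217715) = -26.6211
SPL = 116.1 + (-26.6211) = 89.48

89.48 dB


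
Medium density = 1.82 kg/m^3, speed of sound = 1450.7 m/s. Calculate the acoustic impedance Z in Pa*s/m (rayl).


Given values:
  rho = 1.82 kg/m^3
  c = 1450.7 m/s
Formula: Z = rho * c
Z = 1.82 * 1450.7
Z = 2640.27

2640.27 rayl


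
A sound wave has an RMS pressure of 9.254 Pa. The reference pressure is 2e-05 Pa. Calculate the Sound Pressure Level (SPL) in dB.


Given values:
  p = 9.254 Pa
  p_ref = 2e-05 Pa
Formula: SPL = 20 * log10(p / p_ref)
Compute ratio: p / p_ref = 9.254 / 2e-05 = 462700
Compute log10: log10(462700) = 5.665299
Multiply: SPL = 20 * 5.665299 = 113.31

113.31 dB


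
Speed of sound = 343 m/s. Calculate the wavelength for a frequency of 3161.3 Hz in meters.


Given values:
  c = 343 m/s, f = 3161.3 Hz
Formula: lambda = c / f
lambda = 343 / 3161.3
lambda = 0.1085

0.1085 m


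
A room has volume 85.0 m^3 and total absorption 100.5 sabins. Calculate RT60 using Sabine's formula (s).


Given values:
  V = 85.0 m^3
  A = 100.5 sabins
Formula: RT60 = 0.161 * V / A
Numerator: 0.161 * 85.0 = 13.685
RT60 = 13.685 / 100.5 = 0.136

0.136 s


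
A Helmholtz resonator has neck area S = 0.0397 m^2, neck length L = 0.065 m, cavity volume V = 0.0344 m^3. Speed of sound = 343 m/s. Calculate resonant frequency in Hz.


Given values:
  S = 0.0397 m^2, L = 0.065 m, V = 0.0344 m^3, c = 343 m/s
Formula: f = (c / (2*pi)) * sqrt(S / (V * L))
Compute V * L = 0.0344 * 0.065 = 0.002236
Compute S / (V * L) = 0.0397 / 0.002236 = 17.7549
Compute sqrt(17.7549) = 4.213656
Compute c / (2*pi) = 343 / 6.283185 = 54.590148
f = 54.590148 * 4.213656 = 230.02

230.02 Hz


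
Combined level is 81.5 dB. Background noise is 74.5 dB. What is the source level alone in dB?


Given values:
  L_total = 81.5 dB, L_bg = 74.5 dB
Formula: L_source = 10 * log10(10^(L_total/10) - 10^(L_bg/10))
Convert to linear:
  10^(81.5/10) = 141253754.4623
  10^(74.5/10) = 28183829.3126
Difference: 141253754.4623 - 28183829.3126 = 113069925.1497
L_source = 10 * log10(113069925.1497) = 80.53

80.53 dB


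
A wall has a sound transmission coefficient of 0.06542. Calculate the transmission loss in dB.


Given values:
  tau = 0.06542
Formula: TL = 10 * log10(1 / tau)
Compute 1 / tau = 1 / 0.06542 = 15.2858
Compute log10(15.2858) = 1.184288
TL = 10 * 1.184288 = 11.84

11.84 dB


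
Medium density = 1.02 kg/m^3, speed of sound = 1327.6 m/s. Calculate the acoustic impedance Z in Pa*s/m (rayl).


Given values:
  rho = 1.02 kg/m^3
  c = 1327.6 m/s
Formula: Z = rho * c
Z = 1.02 * 1327.6
Z = 1354.15

1354.15 rayl


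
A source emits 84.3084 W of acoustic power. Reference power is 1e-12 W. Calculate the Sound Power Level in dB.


Given values:
  W = 84.3084 W
  W_ref = 1e-12 W
Formula: SWL = 10 * log10(W / W_ref)
Compute ratio: W / W_ref = 84308400000000
Compute log10: log10(84308400000000) = 13.925871
Multiply: SWL = 10 * 13.925871 = 139.26

139.26 dB


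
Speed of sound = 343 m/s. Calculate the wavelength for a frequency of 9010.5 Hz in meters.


Given values:
  c = 343 m/s, f = 9010.5 Hz
Formula: lambda = c / f
lambda = 343 / 9010.5
lambda = 0.0381

0.0381 m


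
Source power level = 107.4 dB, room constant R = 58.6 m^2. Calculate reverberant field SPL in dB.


Given values:
  Lw = 107.4 dB, R = 58.6 m^2
Formula: SPL = Lw + 10 * log10(4 / R)
Compute 4 / R = 4 / 58.6 = 0.068259
Compute 10 * log10(0.068259) = -11.6584
SPL = 107.4 + (-11.6584) = 95.74

95.74 dB


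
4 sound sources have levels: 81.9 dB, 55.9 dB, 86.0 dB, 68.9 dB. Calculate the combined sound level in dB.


Formula: L_total = 10 * log10( sum(10^(Li/10)) )
  Source 1: 10^(81.9/10) = 154881661.8912
  Source 2: 10^(55.9/10) = 389045.145
  Source 3: 10^(86.0/10) = 398107170.5535
  Source 4: 10^(68.9/10) = 7762471.1663
Sum of linear values = 561140348.756
L_total = 10 * log10(561140348.756) = 87.49

87.49 dB


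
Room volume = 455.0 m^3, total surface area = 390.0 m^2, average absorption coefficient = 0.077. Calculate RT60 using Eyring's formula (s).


Given values:
  V = 455.0 m^3, S = 390.0 m^2, alpha = 0.077
Formula: RT60 = 0.161 * V / (-S * ln(1 - alpha))
Compute ln(1 - 0.077) = ln(0.923) = -0.080126
Denominator: -390.0 * -0.080126 = 31.2491
Numerator: 0.161 * 455.0 = 73.255
RT60 = 73.255 / 31.2491 = 2.344

2.344 s


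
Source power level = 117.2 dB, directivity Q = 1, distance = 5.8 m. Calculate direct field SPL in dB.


Given values:
  Lw = 117.2 dB, Q = 1, r = 5.8 m
Formula: SPL = Lw + 10 * log10(Q / (4 * pi * r^2))
Compute 4 * pi * r^2 = 4 * pi * 5.8^2 = 422.7327
Compute Q / denom = 1 / 422.7327 = 0.00236556
Compute 10 * log10(0.00236556) = -26.2607
SPL = 117.2 + (-26.2607) = 90.94

90.94 dB


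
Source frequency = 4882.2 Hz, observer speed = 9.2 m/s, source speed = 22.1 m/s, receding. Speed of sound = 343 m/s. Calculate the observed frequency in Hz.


Given values:
  f_s = 4882.2 Hz, v_o = 9.2 m/s, v_s = 22.1 m/s
  Direction: receding
Formula: f_o = f_s * (c - v_o) / (c + v_s)
Numerator: c - v_o = 343 - 9.2 = 333.8
Denominator: c + v_s = 343 + 22.1 = 365.1
f_o = 4882.2 * 333.8 / 365.1 = 4463.65

4463.65 Hz


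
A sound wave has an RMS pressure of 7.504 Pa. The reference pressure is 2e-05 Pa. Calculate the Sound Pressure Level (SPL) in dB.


Given values:
  p = 7.504 Pa
  p_ref = 2e-05 Pa
Formula: SPL = 20 * log10(p / p_ref)
Compute ratio: p / p_ref = 7.504 / 2e-05 = 375200
Compute log10: log10(375200) = 5.574263
Multiply: SPL = 20 * 5.574263 = 111.49

111.49 dB


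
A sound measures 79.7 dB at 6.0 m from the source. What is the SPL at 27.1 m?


Given values:
  SPL1 = 79.7 dB, r1 = 6.0 m, r2 = 27.1 m
Formula: SPL2 = SPL1 - 20 * log10(r2 / r1)
Compute ratio: r2 / r1 = 27.1 / 6.0 = 4.5167
Compute log10: log10(4.5167) = 0.654821
Compute drop: 20 * 0.654821 = 13.0964
SPL2 = 79.7 - 13.0964 = 66.6

66.6 dB


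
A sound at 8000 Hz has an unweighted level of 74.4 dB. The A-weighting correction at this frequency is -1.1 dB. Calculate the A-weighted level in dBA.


Given values:
  SPL = 74.4 dB
  A-weighting at 8000 Hz = -1.1 dB
Formula: L_A = SPL + A_weight
L_A = 74.4 + (-1.1)
L_A = 73.3

73.3 dBA


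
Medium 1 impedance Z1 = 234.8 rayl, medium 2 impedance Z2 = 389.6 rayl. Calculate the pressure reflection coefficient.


Given values:
  Z1 = 234.8 rayl, Z2 = 389.6 rayl
Formula: R = (Z2 - Z1) / (Z2 + Z1)
Numerator: Z2 - Z1 = 389.6 - 234.8 = 154.8
Denominator: Z2 + Z1 = 389.6 + 234.8 = 624.4
R = 154.8 / 624.4 = 0.2479

0.2479


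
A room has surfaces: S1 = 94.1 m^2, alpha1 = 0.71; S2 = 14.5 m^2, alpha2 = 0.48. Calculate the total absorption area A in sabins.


Given surfaces:
  Surface 1: 94.1 * 0.71 = 66.811
  Surface 2: 14.5 * 0.48 = 6.96
Formula: A = sum(Si * alpha_i)
A = 66.811 + 6.96
A = 73.77

73.77 sabins


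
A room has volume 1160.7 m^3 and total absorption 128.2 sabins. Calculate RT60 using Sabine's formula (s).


Given values:
  V = 1160.7 m^3
  A = 128.2 sabins
Formula: RT60 = 0.161 * V / A
Numerator: 0.161 * 1160.7 = 186.8727
RT60 = 186.8727 / 128.2 = 1.458

1.458 s


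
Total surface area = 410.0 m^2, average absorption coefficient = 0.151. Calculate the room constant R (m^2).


Given values:
  S = 410.0 m^2, alpha = 0.151
Formula: R = S * alpha / (1 - alpha)
Numerator: 410.0 * 0.151 = 61.91
Denominator: 1 - 0.151 = 0.849
R = 61.91 / 0.849 = 72.92

72.92 m^2


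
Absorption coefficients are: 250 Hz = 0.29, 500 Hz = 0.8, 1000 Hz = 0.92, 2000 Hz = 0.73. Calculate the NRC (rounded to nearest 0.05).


Given values:
  a_250 = 0.29, a_500 = 0.8
  a_1000 = 0.92, a_2000 = 0.73
Formula: NRC = (a250 + a500 + a1000 + a2000) / 4
Sum = 0.29 + 0.8 + 0.92 + 0.73 = 2.74
NRC = 2.74 / 4 = 0.685
Rounded to nearest 0.05: 0.7

0.7


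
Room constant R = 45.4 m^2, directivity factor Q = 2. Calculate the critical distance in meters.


Given values:
  R = 45.4 m^2, Q = 2
Formula: d_c = 0.141 * sqrt(Q * R)
Compute Q * R = 2 * 45.4 = 90.8
Compute sqrt(90.8) = 9.5289
d_c = 0.141 * 9.5289 = 1.344

1.344 m


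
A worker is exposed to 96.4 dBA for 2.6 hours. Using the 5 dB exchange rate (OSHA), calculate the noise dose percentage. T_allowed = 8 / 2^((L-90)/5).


Given values:
  L = 96.4 dBA, T = 2.6 hours
Formula: T_allowed = 8 / 2^((L - 90) / 5)
Compute exponent: (96.4 - 90) / 5 = 1.28
Compute 2^(1.28) = 2.42839
T_allowed = 8 / 2.42839 = 3.294364 hours
Dose = (T / T_allowed) * 100
Dose = (2.6 / 3.294364) * 100 = 78.92

78.92 %


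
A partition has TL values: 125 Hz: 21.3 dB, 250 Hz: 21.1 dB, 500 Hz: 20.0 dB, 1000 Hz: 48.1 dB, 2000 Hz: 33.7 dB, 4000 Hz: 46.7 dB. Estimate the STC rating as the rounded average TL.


Given TL values at each frequency:
  125 Hz: 21.3 dB
  250 Hz: 21.1 dB
  500 Hz: 20.0 dB
  1000 Hz: 48.1 dB
  2000 Hz: 33.7 dB
  4000 Hz: 46.7 dB
Formula: STC ~ round(average of TL values)
Sum = 21.3 + 21.1 + 20.0 + 48.1 + 33.7 + 46.7 = 190.9
Average = 190.9 / 6 = 31.82
Rounded: 32

32


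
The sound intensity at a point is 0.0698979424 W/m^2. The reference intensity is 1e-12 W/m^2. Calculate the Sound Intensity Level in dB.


Given values:
  I = 0.0698979424 W/m^2
  I_ref = 1e-12 W/m^2
Formula: SIL = 10 * log10(I / I_ref)
Compute ratio: I / I_ref = 69897942400
Compute log10: log10(69897942400) = 10.844464
Multiply: SIL = 10 * 10.844464 = 108.44

108.44 dB


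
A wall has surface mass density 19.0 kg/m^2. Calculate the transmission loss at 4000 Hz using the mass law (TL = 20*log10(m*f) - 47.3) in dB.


Given values:
  m = 19.0 kg/m^2, f = 4000 Hz
Formula: TL = 20 * log10(m * f) - 47.3
Compute m * f = 19.0 * 4000 = 76000.0
Compute log10(76000.0) = 4.880814
Compute 20 * 4.880814 = 97.6163
TL = 97.6163 - 47.3 = 50.32

50.32 dB


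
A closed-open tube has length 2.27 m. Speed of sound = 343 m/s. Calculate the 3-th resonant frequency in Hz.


Given values:
  Tube type: closed-open, L = 2.27 m, c = 343 m/s, n = 3
Formula: f_n = (2n - 1) * c / (4 * L)
Compute 2n - 1 = 2*3 - 1 = 5
Compute 4 * L = 4 * 2.27 = 9.08
f = 5 * 343 / 9.08
f = 188.88

188.88 Hz


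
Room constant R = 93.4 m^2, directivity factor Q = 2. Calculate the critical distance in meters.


Given values:
  R = 93.4 m^2, Q = 2
Formula: d_c = 0.141 * sqrt(Q * R)
Compute Q * R = 2 * 93.4 = 186.8
Compute sqrt(186.8) = 13.6675
d_c = 0.141 * 13.6675 = 1.927

1.927 m


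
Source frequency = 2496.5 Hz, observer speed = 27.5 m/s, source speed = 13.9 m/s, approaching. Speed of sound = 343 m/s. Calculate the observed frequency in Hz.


Given values:
  f_s = 2496.5 Hz, v_o = 27.5 m/s, v_s = 13.9 m/s
  Direction: approaching
Formula: f_o = f_s * (c + v_o) / (c - v_s)
Numerator: c + v_o = 343 + 27.5 = 370.5
Denominator: c - v_s = 343 - 13.9 = 329.1
f_o = 2496.5 * 370.5 / 329.1 = 2810.55

2810.55 Hz


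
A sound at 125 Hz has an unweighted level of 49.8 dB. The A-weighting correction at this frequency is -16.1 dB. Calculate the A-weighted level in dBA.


Given values:
  SPL = 49.8 dB
  A-weighting at 125 Hz = -16.1 dB
Formula: L_A = SPL + A_weight
L_A = 49.8 + (-16.1)
L_A = 33.7

33.7 dBA


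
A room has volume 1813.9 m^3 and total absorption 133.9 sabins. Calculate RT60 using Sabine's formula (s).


Given values:
  V = 1813.9 m^3
  A = 133.9 sabins
Formula: RT60 = 0.161 * V / A
Numerator: 0.161 * 1813.9 = 292.0379
RT60 = 292.0379 / 133.9 = 2.181

2.181 s


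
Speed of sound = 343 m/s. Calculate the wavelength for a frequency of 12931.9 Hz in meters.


Given values:
  c = 343 m/s, f = 12931.9 Hz
Formula: lambda = c / f
lambda = 343 / 12931.9
lambda = 0.0265

0.0265 m


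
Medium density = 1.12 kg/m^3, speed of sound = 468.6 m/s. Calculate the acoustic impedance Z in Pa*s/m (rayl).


Given values:
  rho = 1.12 kg/m^3
  c = 468.6 m/s
Formula: Z = rho * c
Z = 1.12 * 468.6
Z = 524.83

524.83 rayl


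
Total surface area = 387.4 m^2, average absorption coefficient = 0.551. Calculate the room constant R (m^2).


Given values:
  S = 387.4 m^2, alpha = 0.551
Formula: R = S * alpha / (1 - alpha)
Numerator: 387.4 * 0.551 = 213.4574
Denominator: 1 - 0.551 = 0.449
R = 213.4574 / 0.449 = 475.41

475.41 m^2


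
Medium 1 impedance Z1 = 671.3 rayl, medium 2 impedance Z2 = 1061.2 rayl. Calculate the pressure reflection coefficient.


Given values:
  Z1 = 671.3 rayl, Z2 = 1061.2 rayl
Formula: R = (Z2 - Z1) / (Z2 + Z1)
Numerator: Z2 - Z1 = 1061.2 - 671.3 = 389.9
Denominator: Z2 + Z1 = 1061.2 + 671.3 = 1732.5
R = 389.9 / 1732.5 = 0.2251

0.2251


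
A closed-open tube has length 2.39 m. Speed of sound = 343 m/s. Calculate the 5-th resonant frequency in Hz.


Given values:
  Tube type: closed-open, L = 2.39 m, c = 343 m/s, n = 5
Formula: f_n = (2n - 1) * c / (4 * L)
Compute 2n - 1 = 2*5 - 1 = 9
Compute 4 * L = 4 * 2.39 = 9.56
f = 9 * 343 / 9.56
f = 322.91

322.91 Hz


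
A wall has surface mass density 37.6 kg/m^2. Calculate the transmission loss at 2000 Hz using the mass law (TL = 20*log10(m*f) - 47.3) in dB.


Given values:
  m = 37.6 kg/m^2, f = 2000 Hz
Formula: TL = 20 * log10(m * f) - 47.3
Compute m * f = 37.6 * 2000 = 75200.0
Compute log10(75200.0) = 4.876218
Compute 20 * 4.876218 = 97.5244
TL = 97.5244 - 47.3 = 50.22

50.22 dB


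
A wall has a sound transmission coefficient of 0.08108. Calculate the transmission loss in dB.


Given values:
  tau = 0.08108
Formula: TL = 10 * log10(1 / tau)
Compute 1 / tau = 1 / 0.08108 = 12.3335
Compute log10(12.3335) = 1.091086
TL = 10 * 1.091086 = 10.91

10.91 dB


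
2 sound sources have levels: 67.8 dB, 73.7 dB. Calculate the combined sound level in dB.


Formula: L_total = 10 * log10( sum(10^(Li/10)) )
  Source 1: 10^(67.8/10) = 6025595.8607
  Source 2: 10^(73.7/10) = 23442288.1532
Sum of linear values = 29467884.0139
L_total = 10 * log10(29467884.0139) = 74.69

74.69 dB


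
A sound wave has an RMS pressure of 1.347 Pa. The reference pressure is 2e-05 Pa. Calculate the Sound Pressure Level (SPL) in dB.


Given values:
  p = 1.347 Pa
  p_ref = 2e-05 Pa
Formula: SPL = 20 * log10(p / p_ref)
Compute ratio: p / p_ref = 1.347 / 2e-05 = 67350
Compute log10: log10(67350) = 4.828338
Multiply: SPL = 20 * 4.828338 = 96.57

96.57 dB


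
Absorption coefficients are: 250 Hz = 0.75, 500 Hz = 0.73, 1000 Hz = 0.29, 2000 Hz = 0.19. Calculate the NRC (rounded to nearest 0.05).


Given values:
  a_250 = 0.75, a_500 = 0.73
  a_1000 = 0.29, a_2000 = 0.19
Formula: NRC = (a250 + a500 + a1000 + a2000) / 4
Sum = 0.75 + 0.73 + 0.29 + 0.19 = 1.96
NRC = 1.96 / 4 = 0.49
Rounded to nearest 0.05: 0.5

0.5


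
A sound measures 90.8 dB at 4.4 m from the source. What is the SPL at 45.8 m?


Given values:
  SPL1 = 90.8 dB, r1 = 4.4 m, r2 = 45.8 m
Formula: SPL2 = SPL1 - 20 * log10(r2 / r1)
Compute ratio: r2 / r1 = 45.8 / 4.4 = 10.4091
Compute log10: log10(10.4091) = 1.017413
Compute drop: 20 * 1.017413 = 20.3483
SPL2 = 90.8 - 20.3483 = 70.45

70.45 dB


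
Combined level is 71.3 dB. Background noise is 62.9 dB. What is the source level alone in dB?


Given values:
  L_total = 71.3 dB, L_bg = 62.9 dB
Formula: L_source = 10 * log10(10^(L_total/10) - 10^(L_bg/10))
Convert to linear:
  10^(71.3/10) = 13489628.8259
  10^(62.9/10) = 1949844.5998
Difference: 13489628.8259 - 1949844.5998 = 11539784.2261
L_source = 10 * log10(11539784.2261) = 70.62

70.62 dB


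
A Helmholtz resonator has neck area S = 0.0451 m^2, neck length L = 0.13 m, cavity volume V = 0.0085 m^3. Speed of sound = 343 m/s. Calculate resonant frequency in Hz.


Given values:
  S = 0.0451 m^2, L = 0.13 m, V = 0.0085 m^3, c = 343 m/s
Formula: f = (c / (2*pi)) * sqrt(S / (V * L))
Compute V * L = 0.0085 * 0.13 = 0.001105
Compute S / (V * L) = 0.0451 / 0.001105 = 40.8145
Compute sqrt(40.8145) = 6.388623
Compute c / (2*pi) = 343 / 6.283185 = 54.590148
f = 54.590148 * 6.388623 = 348.76

348.76 Hz


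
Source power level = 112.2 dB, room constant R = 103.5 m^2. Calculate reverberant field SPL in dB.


Given values:
  Lw = 112.2 dB, R = 103.5 m^2
Formula: SPL = Lw + 10 * log10(4 / R)
Compute 4 / R = 4 / 103.5 = 0.038647
Compute 10 * log10(0.038647) = -14.1288
SPL = 112.2 + (-14.1288) = 98.07

98.07 dB


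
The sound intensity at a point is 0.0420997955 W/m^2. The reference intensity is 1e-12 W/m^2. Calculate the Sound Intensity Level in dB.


Given values:
  I = 0.0420997955 W/m^2
  I_ref = 1e-12 W/m^2
Formula: SIL = 10 * log10(I / I_ref)
Compute ratio: I / I_ref = 42099795500
Compute log10: log10(42099795500) = 10.62428
Multiply: SIL = 10 * 10.62428 = 106.24

106.24 dB


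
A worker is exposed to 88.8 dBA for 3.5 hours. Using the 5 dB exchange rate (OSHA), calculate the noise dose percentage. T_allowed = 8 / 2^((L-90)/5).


Given values:
  L = 88.8 dBA, T = 3.5 hours
Formula: T_allowed = 8 / 2^((L - 90) / 5)
Compute exponent: (88.8 - 90) / 5 = -0.24
Compute 2^(-0.24) = 0.846745
T_allowed = 8 / 0.846745 = 9.447945 hours
Dose = (T / T_allowed) * 100
Dose = (3.5 / 9.447945) * 100 = 37.05

37.05 %


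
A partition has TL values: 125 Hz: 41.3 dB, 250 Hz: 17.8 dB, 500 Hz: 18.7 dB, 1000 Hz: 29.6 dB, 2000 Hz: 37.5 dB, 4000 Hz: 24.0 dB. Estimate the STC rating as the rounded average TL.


Given TL values at each frequency:
  125 Hz: 41.3 dB
  250 Hz: 17.8 dB
  500 Hz: 18.7 dB
  1000 Hz: 29.6 dB
  2000 Hz: 37.5 dB
  4000 Hz: 24.0 dB
Formula: STC ~ round(average of TL values)
Sum = 41.3 + 17.8 + 18.7 + 29.6 + 37.5 + 24.0 = 168.9
Average = 168.9 / 6 = 28.15
Rounded: 28

28


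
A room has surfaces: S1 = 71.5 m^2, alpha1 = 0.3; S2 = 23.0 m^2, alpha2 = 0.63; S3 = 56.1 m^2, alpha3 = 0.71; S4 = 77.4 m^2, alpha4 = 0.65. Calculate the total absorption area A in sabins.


Given surfaces:
  Surface 1: 71.5 * 0.3 = 21.45
  Surface 2: 23.0 * 0.63 = 14.49
  Surface 3: 56.1 * 0.71 = 39.831
  Surface 4: 77.4 * 0.65 = 50.31
Formula: A = sum(Si * alpha_i)
A = 21.45 + 14.49 + 39.831 + 50.31
A = 126.08

126.08 sabins


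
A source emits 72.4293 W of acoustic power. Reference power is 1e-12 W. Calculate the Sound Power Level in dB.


Given values:
  W = 72.4293 W
  W_ref = 1e-12 W
Formula: SWL = 10 * log10(W / W_ref)
Compute ratio: W / W_ref = 72429300000000
Compute log10: log10(72429300000000) = 13.859914
Multiply: SWL = 10 * 13.859914 = 138.6

138.6 dB


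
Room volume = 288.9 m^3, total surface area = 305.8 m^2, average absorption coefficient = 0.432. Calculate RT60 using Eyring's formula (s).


Given values:
  V = 288.9 m^3, S = 305.8 m^2, alpha = 0.432
Formula: RT60 = 0.161 * V / (-S * ln(1 - alpha))
Compute ln(1 - 0.432) = ln(0.568) = -0.565634
Denominator: -305.8 * -0.565634 = 172.9709
Numerator: 0.161 * 288.9 = 46.5129
RT60 = 46.5129 / 172.9709 = 0.269

0.269 s


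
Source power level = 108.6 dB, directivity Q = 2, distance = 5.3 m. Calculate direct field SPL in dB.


Given values:
  Lw = 108.6 dB, Q = 2, r = 5.3 m
Formula: SPL = Lw + 10 * log10(Q / (4 * pi * r^2))
Compute 4 * pi * r^2 = 4 * pi * 5.3^2 = 352.9894
Compute Q / denom = 2 / 352.9894 = 0.00566589
Compute 10 * log10(0.00566589) = -22.4673
SPL = 108.6 + (-22.4673) = 86.13

86.13 dB


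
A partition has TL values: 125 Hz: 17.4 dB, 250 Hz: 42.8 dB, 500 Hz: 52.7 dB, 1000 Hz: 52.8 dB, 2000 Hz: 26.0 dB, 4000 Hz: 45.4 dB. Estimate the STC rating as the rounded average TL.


Given TL values at each frequency:
  125 Hz: 17.4 dB
  250 Hz: 42.8 dB
  500 Hz: 52.7 dB
  1000 Hz: 52.8 dB
  2000 Hz: 26.0 dB
  4000 Hz: 45.4 dB
Formula: STC ~ round(average of TL values)
Sum = 17.4 + 42.8 + 52.7 + 52.8 + 26.0 + 45.4 = 237.1
Average = 237.1 / 6 = 39.52
Rounded: 40

40


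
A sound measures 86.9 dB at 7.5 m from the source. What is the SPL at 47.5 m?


Given values:
  SPL1 = 86.9 dB, r1 = 7.5 m, r2 = 47.5 m
Formula: SPL2 = SPL1 - 20 * log10(r2 / r1)
Compute ratio: r2 / r1 = 47.5 / 7.5 = 6.3333
Compute log10: log10(6.3333) = 0.80163
Compute drop: 20 * 0.80163 = 16.0326
SPL2 = 86.9 - 16.0326 = 70.87

70.87 dB


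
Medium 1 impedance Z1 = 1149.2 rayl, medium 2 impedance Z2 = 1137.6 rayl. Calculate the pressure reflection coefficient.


Given values:
  Z1 = 1149.2 rayl, Z2 = 1137.6 rayl
Formula: R = (Z2 - Z1) / (Z2 + Z1)
Numerator: Z2 - Z1 = 1137.6 - 1149.2 = -11.6
Denominator: Z2 + Z1 = 1137.6 + 1149.2 = 2286.8
R = -11.6 / 2286.8 = -0.0051

-0.0051


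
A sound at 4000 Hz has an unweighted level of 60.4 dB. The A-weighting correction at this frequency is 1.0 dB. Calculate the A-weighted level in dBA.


Given values:
  SPL = 60.4 dB
  A-weighting at 4000 Hz = 1.0 dB
Formula: L_A = SPL + A_weight
L_A = 60.4 + (1.0)
L_A = 61.4

61.4 dBA


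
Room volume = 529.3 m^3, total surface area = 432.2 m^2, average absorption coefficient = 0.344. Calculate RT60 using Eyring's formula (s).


Given values:
  V = 529.3 m^3, S = 432.2 m^2, alpha = 0.344
Formula: RT60 = 0.161 * V / (-S * ln(1 - alpha))
Compute ln(1 - 0.344) = ln(0.656) = -0.421594
Denominator: -432.2 * -0.421594 = 182.2129
Numerator: 0.161 * 529.3 = 85.2173
RT60 = 85.2173 / 182.2129 = 0.468

0.468 s


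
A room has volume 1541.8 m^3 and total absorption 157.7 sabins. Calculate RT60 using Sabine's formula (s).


Given values:
  V = 1541.8 m^3
  A = 157.7 sabins
Formula: RT60 = 0.161 * V / A
Numerator: 0.161 * 1541.8 = 248.2298
RT60 = 248.2298 / 157.7 = 1.574

1.574 s


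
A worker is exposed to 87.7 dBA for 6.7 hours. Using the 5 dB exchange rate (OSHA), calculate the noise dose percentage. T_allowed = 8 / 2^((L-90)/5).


Given values:
  L = 87.7 dBA, T = 6.7 hours
Formula: T_allowed = 8 / 2^((L - 90) / 5)
Compute exponent: (87.7 - 90) / 5 = -0.46
Compute 2^(-0.46) = 0.726986
T_allowed = 8 / 0.726986 = 11.004338 hours
Dose = (T / T_allowed) * 100
Dose = (6.7 / 11.004338) * 100 = 60.89

60.89 %


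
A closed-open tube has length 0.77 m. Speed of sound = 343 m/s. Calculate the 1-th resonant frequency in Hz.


Given values:
  Tube type: closed-open, L = 0.77 m, c = 343 m/s, n = 1
Formula: f_n = (2n - 1) * c / (4 * L)
Compute 2n - 1 = 2*1 - 1 = 1
Compute 4 * L = 4 * 0.77 = 3.08
f = 1 * 343 / 3.08
f = 111.36

111.36 Hz


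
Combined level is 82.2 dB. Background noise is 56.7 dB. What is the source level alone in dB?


Given values:
  L_total = 82.2 dB, L_bg = 56.7 dB
Formula: L_source = 10 * log10(10^(L_total/10) - 10^(L_bg/10))
Convert to linear:
  10^(82.2/10) = 165958690.7438
  10^(56.7/10) = 467735.1413
Difference: 165958690.7438 - 467735.1413 = 165490955.6025
L_source = 10 * log10(165490955.6025) = 82.19

82.19 dB


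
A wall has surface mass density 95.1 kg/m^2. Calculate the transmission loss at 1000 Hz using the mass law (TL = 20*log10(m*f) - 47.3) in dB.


Given values:
  m = 95.1 kg/m^2, f = 1000 Hz
Formula: TL = 20 * log10(m * f) - 47.3
Compute m * f = 95.1 * 1000 = 95100.0
Compute log10(95100.0) = 4.978181
Compute 20 * 4.978181 = 99.5636
TL = 99.5636 - 47.3 = 52.26

52.26 dB


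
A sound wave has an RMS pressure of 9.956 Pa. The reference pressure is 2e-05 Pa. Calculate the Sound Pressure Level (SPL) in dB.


Given values:
  p = 9.956 Pa
  p_ref = 2e-05 Pa
Formula: SPL = 20 * log10(p / p_ref)
Compute ratio: p / p_ref = 9.956 / 2e-05 = 497800
Compute log10: log10(497800) = 5.697055
Multiply: SPL = 20 * 5.697055 = 113.94

113.94 dB


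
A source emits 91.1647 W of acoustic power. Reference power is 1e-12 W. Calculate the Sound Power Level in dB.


Given values:
  W = 91.1647 W
  W_ref = 1e-12 W
Formula: SWL = 10 * log10(W / W_ref)
Compute ratio: W / W_ref = 91164700000000
Compute log10: log10(91164700000000) = 13.959827
Multiply: SWL = 10 * 13.959827 = 139.6

139.6 dB


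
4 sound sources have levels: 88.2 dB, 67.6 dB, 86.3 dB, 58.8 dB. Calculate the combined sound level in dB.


Formula: L_total = 10 * log10( sum(10^(Li/10)) )
  Source 1: 10^(88.2/10) = 660693448.0076
  Source 2: 10^(67.6/10) = 5754399.3734
  Source 3: 10^(86.3/10) = 426579518.8016
  Source 4: 10^(58.8/10) = 758577.575
Sum of linear values = 1093785943.7576
L_total = 10 * log10(1093785943.7576) = 90.39

90.39 dB


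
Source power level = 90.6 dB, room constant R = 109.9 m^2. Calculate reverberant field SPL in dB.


Given values:
  Lw = 90.6 dB, R = 109.9 m^2
Formula: SPL = Lw + 10 * log10(4 / R)
Compute 4 / R = 4 / 109.9 = 0.036397
Compute 10 * log10(0.036397) = -14.3893
SPL = 90.6 + (-14.3893) = 76.21

76.21 dB


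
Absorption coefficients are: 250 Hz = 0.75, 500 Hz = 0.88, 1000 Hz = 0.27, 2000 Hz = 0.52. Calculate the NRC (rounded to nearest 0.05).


Given values:
  a_250 = 0.75, a_500 = 0.88
  a_1000 = 0.27, a_2000 = 0.52
Formula: NRC = (a250 + a500 + a1000 + a2000) / 4
Sum = 0.75 + 0.88 + 0.27 + 0.52 = 2.42
NRC = 2.42 / 4 = 0.605
Rounded to nearest 0.05: 0.6

0.6
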